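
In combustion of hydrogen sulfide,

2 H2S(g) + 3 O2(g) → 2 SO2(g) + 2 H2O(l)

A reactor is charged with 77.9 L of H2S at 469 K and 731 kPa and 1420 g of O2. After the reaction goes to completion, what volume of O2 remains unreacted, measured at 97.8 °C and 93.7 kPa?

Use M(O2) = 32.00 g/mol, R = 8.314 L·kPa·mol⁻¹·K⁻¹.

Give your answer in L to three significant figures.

n(H2S) = PV/RT = (731 × 77.9) / (8.314 × 469) = 14.60 mol
n(O2) = 1420 / 32.00 = 44.38 mol
For 14.60 mol H2S, stoichiometry requires (3/2) × 14.60 = 21.90 mol O2; 44.38 mol is available, so H2S is limiting.
n(O2) consumed = (3/2) × 14.60 = 21.90 mol; remaining = 44.38 − 21.90 = 22.48 mol
V(O2) = nRT/P = 22.48 × 8.314 × 370.95 / 93.7 = 739.9 L

740 L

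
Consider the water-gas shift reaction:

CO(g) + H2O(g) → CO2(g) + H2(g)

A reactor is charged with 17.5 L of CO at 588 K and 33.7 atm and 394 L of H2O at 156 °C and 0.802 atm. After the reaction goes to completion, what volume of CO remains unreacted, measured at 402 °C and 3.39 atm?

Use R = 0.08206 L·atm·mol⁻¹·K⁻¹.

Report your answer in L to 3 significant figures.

53.1 L

n(CO) = PV/RT = (33.7 × 17.5) / (0.08206 × 588) = 12.22 mol
n(H2O) = PV/RT = (0.802 × 394) / (0.08206 × 429.15) = 8.973 mol
For 12.22 mol CO, stoichiometry requires (1/1) × 12.22 = 12.22 mol H2O; 8.973 mol is available, so H2O is limiting.
n(CO) consumed = (1/1) × 8.973 = 8.973 mol; remaining = 12.22 − 8.973 = 3.247 mol
V(CO) = nRT/P = 3.247 × 0.08206 × 675.15 / 3.39 = 53.07 L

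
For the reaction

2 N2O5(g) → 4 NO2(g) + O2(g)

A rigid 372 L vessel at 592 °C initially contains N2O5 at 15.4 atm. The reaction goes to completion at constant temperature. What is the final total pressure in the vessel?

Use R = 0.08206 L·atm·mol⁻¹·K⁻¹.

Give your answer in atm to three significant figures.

38.5 atm

Rigid vessel, constant T ⇒ P scales with total gas moles (2 → 5).
P_final = (5/2) × 15.4 = 38.50 atm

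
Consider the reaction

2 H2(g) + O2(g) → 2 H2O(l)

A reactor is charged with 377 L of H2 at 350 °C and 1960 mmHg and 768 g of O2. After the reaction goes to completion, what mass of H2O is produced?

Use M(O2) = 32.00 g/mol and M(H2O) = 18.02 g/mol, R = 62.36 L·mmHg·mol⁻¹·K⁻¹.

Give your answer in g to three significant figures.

343 g

n(H2) = PV/RT = (1960 × 377) / (62.36 × 623.15) = 19.02 mol
n(O2) = 768 / 32.00 = 24.00 mol
For 19.02 mol H2, stoichiometry requires (1/2) × 19.02 = 9.510 mol O2; 24.00 mol is available, so H2 is limiting.
n(H2O) = (2/2) × 19.02 = 19.02 mol
m(H2O) = 19.02 × 18.02 = 342.7 g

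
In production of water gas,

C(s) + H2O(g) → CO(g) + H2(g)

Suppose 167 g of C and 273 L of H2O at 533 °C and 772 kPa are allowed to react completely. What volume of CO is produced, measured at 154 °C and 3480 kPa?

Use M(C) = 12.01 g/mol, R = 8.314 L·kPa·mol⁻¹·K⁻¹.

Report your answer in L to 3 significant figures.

n(C) = 167 / 12.01 = 13.91 mol
n(H2O) = PV/RT = (772 × 273) / (8.314 × 806.15) = 31.45 mol
For 13.91 mol C, stoichiometry requires (1/1) × 13.91 = 13.91 mol H2O; 31.45 mol is available, so C is limiting.
n(CO) = (1/1) × 13.91 = 13.91 mol
V(CO) = nRT/P = 13.91 × 8.314 × 427.15 / 3480 = 14.20 L

14.2 L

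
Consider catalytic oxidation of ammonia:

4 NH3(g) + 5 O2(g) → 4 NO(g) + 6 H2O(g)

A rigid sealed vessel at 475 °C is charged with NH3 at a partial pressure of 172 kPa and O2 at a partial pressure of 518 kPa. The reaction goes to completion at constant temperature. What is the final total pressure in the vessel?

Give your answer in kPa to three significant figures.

At constant V, partial pressures at 475 °C are proportional to moles, so apply stoichiometry directly to pressures.
P(O2) required for 172 kPa of NH3 = (5/4) × 172 = 215.0 kPa; available 518 kPa, so NH3 is limiting.
P(O2) remaining = 518 − (5/4) × 172 = 303.0 kPa
P(gaseous products) = (4+6)/4 × 172 = 430.0 kPa
P_total at 475 °C = 303.0 + 430.0 = 733.0 kPa

733 kPa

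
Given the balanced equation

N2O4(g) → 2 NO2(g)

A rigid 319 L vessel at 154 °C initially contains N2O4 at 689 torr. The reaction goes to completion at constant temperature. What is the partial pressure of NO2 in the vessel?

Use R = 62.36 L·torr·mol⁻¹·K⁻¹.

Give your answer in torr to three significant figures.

1380 torr

n(N2O4)₀ = PV/RT = (689 × 319) / (62.36 × 427.15) = 8.251 mol
n(NO2) = (2/1) × 8.251 = 16.50 mol
P(NO2) = nRT/V = 16.50 × 62.36 × 427.15 / 319 = 1378 torr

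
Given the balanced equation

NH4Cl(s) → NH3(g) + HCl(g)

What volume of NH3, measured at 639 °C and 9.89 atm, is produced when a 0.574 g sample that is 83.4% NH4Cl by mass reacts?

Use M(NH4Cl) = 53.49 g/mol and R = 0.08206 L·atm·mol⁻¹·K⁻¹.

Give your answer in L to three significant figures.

mass of NH4Cl = 0.574 × 83.4/100 = 0.4787 g
n(NH4Cl) = 0.4787 / 53.49 = 0.008949 mol
n(NH3) = (1/1) × 0.008949 = 0.008949 mol
V = nRT/P = 0.008949 × 0.08206 × 912.15 / 9.89 = 0.06773 L

0.0677 L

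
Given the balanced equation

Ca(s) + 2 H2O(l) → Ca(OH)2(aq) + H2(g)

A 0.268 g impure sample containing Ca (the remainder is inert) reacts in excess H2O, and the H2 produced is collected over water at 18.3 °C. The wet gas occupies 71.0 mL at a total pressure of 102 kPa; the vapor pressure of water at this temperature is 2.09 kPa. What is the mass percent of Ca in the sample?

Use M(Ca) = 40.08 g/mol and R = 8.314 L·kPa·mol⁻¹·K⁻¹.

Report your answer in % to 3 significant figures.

43.8 %

P(H2) = 102 − 2.09 = 99.91 kPa
n(H2) = PV/RT = (99.91 × 0.07100) / (8.314 × 291.45) = 0.002927 mol
n(Ca) = (1/1) × 0.002927 = 0.002927 mol
m(Ca) = 0.002927 × 40.08 = 0.1173 g
%Ca = 0.1173 / 0.268 × 100 = 43.77%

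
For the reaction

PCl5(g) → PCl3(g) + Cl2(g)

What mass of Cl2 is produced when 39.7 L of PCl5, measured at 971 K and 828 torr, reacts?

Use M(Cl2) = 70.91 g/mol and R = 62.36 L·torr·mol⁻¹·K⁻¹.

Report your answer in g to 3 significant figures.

38.5 g

n(PCl5) = PV/RT = (828 × 39.7) / (62.36 × 971) = 0.5429 mol
n(Cl2) = (1/1) × 0.5429 = 0.5429 mol
m(Cl2) = 0.5429 × 70.91 = 38.50 g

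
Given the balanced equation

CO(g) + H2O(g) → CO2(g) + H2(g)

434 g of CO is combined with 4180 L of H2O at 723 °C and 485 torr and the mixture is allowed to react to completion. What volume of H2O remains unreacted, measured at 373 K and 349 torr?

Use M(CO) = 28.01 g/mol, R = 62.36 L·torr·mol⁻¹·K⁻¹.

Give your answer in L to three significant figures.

1140 L

n(CO) = 434 / 28.01 = 15.49 mol
n(H2O) = PV/RT = (485 × 4180) / (62.36 × 996.15) = 32.64 mol
For 15.49 mol CO, stoichiometry requires (1/1) × 15.49 = 15.49 mol H2O; 32.64 mol is available, so CO is limiting.
n(H2O) consumed = (1/1) × 15.49 = 15.49 mol; remaining = 32.64 − 15.49 = 17.15 mol
V(H2O) = nRT/P = 17.15 × 62.36 × 373 / 349 = 1143 L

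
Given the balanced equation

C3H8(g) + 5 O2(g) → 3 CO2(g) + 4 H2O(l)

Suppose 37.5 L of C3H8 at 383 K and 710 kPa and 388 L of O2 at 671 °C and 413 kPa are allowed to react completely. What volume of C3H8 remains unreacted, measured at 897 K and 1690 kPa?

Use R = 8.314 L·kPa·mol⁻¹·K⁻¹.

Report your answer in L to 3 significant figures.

18.9 L

n(C3H8) = PV/RT = (710 × 37.5) / (8.314 × 383) = 8.361 mol
n(O2) = PV/RT = (413 × 388) / (8.314 × 944.15) = 20.41 mol
For 8.361 mol C3H8, stoichiometry requires (5/1) × 8.361 = 41.81 mol O2; 20.41 mol is available, so O2 is limiting.
n(C3H8) consumed = (1/5) × 20.41 = 4.082 mol; remaining = 8.361 − 4.082 = 4.279 mol
V(C3H8) = nRT/P = 4.279 × 8.314 × 897 / 1690 = 18.88 L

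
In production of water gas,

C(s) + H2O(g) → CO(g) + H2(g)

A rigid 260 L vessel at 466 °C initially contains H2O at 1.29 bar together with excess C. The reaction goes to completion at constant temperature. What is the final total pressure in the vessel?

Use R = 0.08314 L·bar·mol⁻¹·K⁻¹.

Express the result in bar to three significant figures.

Since T and V are fixed, P_final/P_initial = n_final/n_initial = 2/1.
P_final = (2/1) × 1.29 = 2.580 bar

2.58 bar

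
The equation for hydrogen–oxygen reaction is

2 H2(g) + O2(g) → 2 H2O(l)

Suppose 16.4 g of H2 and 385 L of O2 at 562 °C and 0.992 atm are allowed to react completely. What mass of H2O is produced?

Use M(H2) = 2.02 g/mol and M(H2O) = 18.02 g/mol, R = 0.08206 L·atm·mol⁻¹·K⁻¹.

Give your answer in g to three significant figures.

n(H2) = 16.4 / 2.02 = 8.119 mol
n(O2) = PV/RT = (0.992 × 385) / (0.08206 × 835.15) = 5.573 mol
For 8.119 mol H2, stoichiometry requires (1/2) × 8.119 = 4.059 mol O2; 5.573 mol is available, so H2 is limiting.
n(H2O) = (2/2) × 8.119 = 8.119 mol
m(H2O) = 8.119 × 18.02 = 146.3 g

146 g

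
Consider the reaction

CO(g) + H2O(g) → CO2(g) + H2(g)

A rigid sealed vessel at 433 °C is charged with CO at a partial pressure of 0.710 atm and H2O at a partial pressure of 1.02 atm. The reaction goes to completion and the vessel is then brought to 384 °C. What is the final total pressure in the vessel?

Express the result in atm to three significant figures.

With V and T fixed, P_i ∝ n_i, so the mole ratios apply directly to partial pressures at 433 °C.
P(H2O) required for 0.710 atm of CO = (1/1) × 0.710 = 0.7100 atm; available 1.02 atm, so CO is limiting.
P(H2O) remaining = 1.02 − (1/1) × 0.710 = 0.3100 atm
P(gaseous products) = (1+1)/1 × 0.710 = 1.420 atm
P_total at 433 °C = 0.3100 + 1.420 = 1.730 atm
Scaling to 384 °C: P = 1.730 × 657.15/706.15 = 1.610 atm

1.61 atm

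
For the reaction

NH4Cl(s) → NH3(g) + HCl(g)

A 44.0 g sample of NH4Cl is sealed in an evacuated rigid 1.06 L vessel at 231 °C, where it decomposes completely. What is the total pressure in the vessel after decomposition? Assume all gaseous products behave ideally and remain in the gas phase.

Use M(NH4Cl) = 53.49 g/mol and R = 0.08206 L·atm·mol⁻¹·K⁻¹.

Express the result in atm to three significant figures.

n(NH4Cl) = 44.0 / 53.49 = 0.8226 mol
n(gas produced) = (2/1) × 0.8226 = 1.645 mol
P = nRT/V = 1.645 × 0.08206 × 504.15 / 1.06 = 64.20 atm

64.2 atm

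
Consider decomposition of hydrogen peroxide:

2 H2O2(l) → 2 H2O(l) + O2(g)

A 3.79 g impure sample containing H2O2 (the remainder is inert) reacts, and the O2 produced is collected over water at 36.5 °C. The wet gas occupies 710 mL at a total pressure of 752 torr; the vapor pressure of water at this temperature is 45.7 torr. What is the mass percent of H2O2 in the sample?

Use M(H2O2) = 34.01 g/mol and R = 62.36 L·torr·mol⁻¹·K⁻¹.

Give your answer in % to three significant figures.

46.6 %

P(O2) = 752 − 45.7 = 706.3 torr
n(O2) = PV/RT = (706.3 × 0.7100) / (62.36 × 309.65) = 0.02597 mol
n(H2O2) = (2/1) × 0.02597 = 0.05194 mol
m(H2O2) = 0.05194 × 34.01 = 1.766 g
%H2O2 = 1.766 / 3.79 × 100 = 46.60%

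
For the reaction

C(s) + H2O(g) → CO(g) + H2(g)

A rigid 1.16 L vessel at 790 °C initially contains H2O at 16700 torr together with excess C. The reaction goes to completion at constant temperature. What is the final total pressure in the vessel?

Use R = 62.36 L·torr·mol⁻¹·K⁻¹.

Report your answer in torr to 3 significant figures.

Since T and V are fixed, P_final/P_initial = n_final/n_initial = 2/1.
P_final = (2/1) × 16700 = 33400 torr

33400 torr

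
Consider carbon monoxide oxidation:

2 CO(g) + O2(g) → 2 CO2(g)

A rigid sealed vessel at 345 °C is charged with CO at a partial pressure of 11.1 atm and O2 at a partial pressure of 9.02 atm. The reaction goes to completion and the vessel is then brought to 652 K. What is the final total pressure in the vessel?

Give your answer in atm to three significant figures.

Because the vessel is rigid and T is held at 345 °C, work the stoichiometry in partial pressures (P_i = n_iRT/V).
P(O2) required for 11.1 atm of CO = (1/2) × 11.1 = 5.550 atm; available 9.02 atm, so CO is limiting.
P(O2) remaining = 9.02 − (1/2) × 11.1 = 3.470 atm
P(gaseous products) = (2)/2 × 11.1 = 11.10 atm
P_total at 345 °C = 3.470 + 11.10 = 14.57 atm
Scaling to 652 K: P = 14.57 × 652/618.15 = 15.37 atm

15.4 atm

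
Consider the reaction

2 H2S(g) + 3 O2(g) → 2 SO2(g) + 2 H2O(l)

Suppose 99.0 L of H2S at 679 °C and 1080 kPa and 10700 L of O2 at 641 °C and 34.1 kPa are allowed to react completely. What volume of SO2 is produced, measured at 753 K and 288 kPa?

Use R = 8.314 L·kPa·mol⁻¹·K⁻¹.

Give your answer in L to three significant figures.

n(H2S) = PV/RT = (1080 × 99.0) / (8.314 × 952.15) = 13.51 mol
n(O2) = PV/RT = (34.1 × 10700) / (8.314 × 914.15) = 48.01 mol
For 13.51 mol H2S, stoichiometry requires (3/2) × 13.51 = 20.27 mol O2; 48.01 mol is available, so H2S is limiting.
n(SO2) = (2/2) × 13.51 = 13.51 mol
V(SO2) = nRT/P = 13.51 × 8.314 × 753 / 288 = 293.7 L

294 L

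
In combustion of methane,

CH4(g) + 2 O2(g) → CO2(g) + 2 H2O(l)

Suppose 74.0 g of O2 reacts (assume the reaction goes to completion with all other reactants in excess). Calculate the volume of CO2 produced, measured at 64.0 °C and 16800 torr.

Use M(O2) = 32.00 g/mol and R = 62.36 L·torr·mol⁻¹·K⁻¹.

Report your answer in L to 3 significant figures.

1.45 L

n(O2) = 74.00 / 32.00 = 2.312 mol
n(CO2) = (1/2) × 2.312 = 1.156 mol
V = nRT/P = 1.156 × 62.36 × 337.15 / 16800 = 1.447 L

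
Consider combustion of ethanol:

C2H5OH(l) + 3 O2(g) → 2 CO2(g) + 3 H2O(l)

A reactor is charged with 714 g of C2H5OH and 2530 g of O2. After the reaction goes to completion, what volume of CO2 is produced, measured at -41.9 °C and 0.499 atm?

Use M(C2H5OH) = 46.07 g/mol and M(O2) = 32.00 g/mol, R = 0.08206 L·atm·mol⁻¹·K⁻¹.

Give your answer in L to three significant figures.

1180 L

n(C2H5OH) = 714 / 46.07 = 15.50 mol
n(O2) = 2530 / 32.00 = 79.06 mol
For 15.50 mol C2H5OH, stoichiometry requires (3/1) × 15.50 = 46.50 mol O2; 79.06 mol is available, so C2H5OH is limiting.
n(CO2) = (2/1) × 15.50 = 31.00 mol
V(CO2) = nRT/P = 31.00 × 0.08206 × 231.25 / 0.499 = 1179 L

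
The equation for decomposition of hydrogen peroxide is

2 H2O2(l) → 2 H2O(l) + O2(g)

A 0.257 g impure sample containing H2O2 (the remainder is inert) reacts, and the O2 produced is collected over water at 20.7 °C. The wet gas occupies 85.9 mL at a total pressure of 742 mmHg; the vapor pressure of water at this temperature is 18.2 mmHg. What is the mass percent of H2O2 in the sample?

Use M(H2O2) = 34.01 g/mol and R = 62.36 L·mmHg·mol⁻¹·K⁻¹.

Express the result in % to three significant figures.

89.8 %

P(O2) = 742 − 18.2 = 723.8 mmHg
n(O2) = PV/RT = (723.8 × 0.08590) / (62.36 × 293.85) = 0.003393 mol
n(H2O2) = (2/1) × 0.003393 = 0.006786 mol
m(H2O2) = 0.006786 × 34.01 = 0.2308 g
%H2O2 = 0.2308 / 0.257 × 100 = 89.81%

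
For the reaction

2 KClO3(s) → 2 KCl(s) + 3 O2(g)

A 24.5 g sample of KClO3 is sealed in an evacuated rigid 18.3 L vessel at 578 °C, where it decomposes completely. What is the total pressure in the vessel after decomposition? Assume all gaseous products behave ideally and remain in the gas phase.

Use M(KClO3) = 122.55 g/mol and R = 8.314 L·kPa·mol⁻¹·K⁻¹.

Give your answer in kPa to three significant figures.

116 kPa

n(KClO3) = 24.5 / 122.55 = 0.1999 mol
n(gas produced) = (3/2) × 0.1999 = 0.2999 mol
P = nRT/V = 0.2999 × 8.314 × 851.15 / 18.3 = 116.0 kPa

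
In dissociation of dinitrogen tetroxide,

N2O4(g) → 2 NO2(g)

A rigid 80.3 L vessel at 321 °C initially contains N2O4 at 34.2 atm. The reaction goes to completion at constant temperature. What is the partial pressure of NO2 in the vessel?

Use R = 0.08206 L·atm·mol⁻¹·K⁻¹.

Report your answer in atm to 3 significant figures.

n(N2O4)₀ = PV/RT = (34.2 × 80.3) / (0.08206 × 594.15) = 56.33 mol
n(NO2) = (2/1) × 56.33 = 112.7 mol
P(NO2) = nRT/V = 112.7 × 0.08206 × 594.15 / 80.3 = 68.43 atm

68.4 atm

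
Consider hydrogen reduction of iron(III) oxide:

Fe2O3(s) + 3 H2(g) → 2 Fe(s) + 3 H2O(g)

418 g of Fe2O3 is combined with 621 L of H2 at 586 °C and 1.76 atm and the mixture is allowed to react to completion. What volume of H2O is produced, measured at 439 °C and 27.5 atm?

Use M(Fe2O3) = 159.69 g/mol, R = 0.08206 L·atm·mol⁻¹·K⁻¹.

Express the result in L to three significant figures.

n(Fe2O3) = 418 / 159.69 = 2.618 mol
n(H2) = PV/RT = (1.76 × 621) / (0.08206 × 859.15) = 15.50 mol
For 2.618 mol Fe2O3, stoichiometry requires (3/1) × 2.618 = 7.854 mol H2; 15.50 mol is available, so Fe2O3 is limiting.
n(H2O) = (3/1) × 2.618 = 7.854 mol
V(H2O) = nRT/P = 7.854 × 0.08206 × 712.15 / 27.5 = 16.69 L

16.7 L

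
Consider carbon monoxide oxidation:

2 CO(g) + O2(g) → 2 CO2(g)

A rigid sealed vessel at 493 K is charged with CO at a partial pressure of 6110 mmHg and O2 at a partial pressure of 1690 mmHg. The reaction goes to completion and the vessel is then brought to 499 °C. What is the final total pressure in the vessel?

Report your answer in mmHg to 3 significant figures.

Because the vessel is rigid and T is held at 493 K, work the stoichiometry in partial pressures (P_i = n_iRT/V).
P(O2) required for 6110 mmHg of CO = (1/2) × 6110 = 3055 mmHg; available 1690 mmHg, so O2 is limiting.
P(CO) remaining = 6110 − (2/1) × 1690 = 2730 mmHg
P(gaseous products) = (2)/1 × 1690 = 3380 mmHg
P_total at 493 K = 2730 + 3380 = 6110 mmHg
Scaling to 499 °C: P = 6110 × 772.15/493 = 9570 mmHg

9570 mmHg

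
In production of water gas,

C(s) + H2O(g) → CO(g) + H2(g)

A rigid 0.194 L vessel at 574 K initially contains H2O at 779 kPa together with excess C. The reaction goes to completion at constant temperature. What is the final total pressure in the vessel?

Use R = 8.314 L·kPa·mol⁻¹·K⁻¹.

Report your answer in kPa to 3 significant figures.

1560 kPa

Rigid vessel, constant T ⇒ P scales with total gas moles (1 → 2).
P_final = (2/1) × 779 = 1558 kPa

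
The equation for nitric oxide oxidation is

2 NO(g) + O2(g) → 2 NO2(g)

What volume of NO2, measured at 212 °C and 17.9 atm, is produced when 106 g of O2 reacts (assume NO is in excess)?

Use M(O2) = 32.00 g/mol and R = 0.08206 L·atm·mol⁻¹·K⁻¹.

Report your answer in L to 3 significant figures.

14.7 L

n(O2) = 106.0 / 32.00 = 3.312 mol
n(NO2) = (2/1) × 3.312 = 6.624 mol
V = nRT/P = 6.624 × 0.08206 × 485.15 / 17.9 = 14.73 L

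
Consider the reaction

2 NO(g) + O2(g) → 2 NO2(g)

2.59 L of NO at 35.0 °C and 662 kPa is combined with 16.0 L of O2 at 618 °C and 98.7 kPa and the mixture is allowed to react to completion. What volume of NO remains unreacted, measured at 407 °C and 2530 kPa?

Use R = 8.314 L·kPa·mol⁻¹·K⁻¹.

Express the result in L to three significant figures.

0.543 L

n(NO) = PV/RT = (662 × 2.59) / (8.314 × 308.15) = 0.6692 mol
n(O2) = PV/RT = (98.7 × 16.0) / (8.314 × 891.15) = 0.2131 mol
For 0.6692 mol NO, stoichiometry requires (1/2) × 0.6692 = 0.3346 mol O2; 0.2131 mol is available, so O2 is limiting.
n(NO) consumed = (2/1) × 0.2131 = 0.4262 mol; remaining = 0.6692 − 0.4262 = 0.2430 mol
V(NO) = nRT/P = 0.2430 × 8.314 × 680.15 / 2530 = 0.5431 L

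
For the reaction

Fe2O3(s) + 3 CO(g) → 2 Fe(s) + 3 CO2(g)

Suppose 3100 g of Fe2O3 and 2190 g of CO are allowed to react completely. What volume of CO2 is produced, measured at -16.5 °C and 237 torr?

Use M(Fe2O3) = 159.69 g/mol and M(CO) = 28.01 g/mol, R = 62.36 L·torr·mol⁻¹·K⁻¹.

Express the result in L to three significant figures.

3930 L

n(Fe2O3) = 3100 / 159.69 = 19.41 mol
n(CO) = 2190 / 28.01 = 78.19 mol
For 19.41 mol Fe2O3, stoichiometry requires (3/1) × 19.41 = 58.23 mol CO; 78.19 mol is available, so Fe2O3 is limiting.
n(CO2) = (3/1) × 19.41 = 58.23 mol
V(CO2) = nRT/P = 58.23 × 62.36 × 256.65 / 237 = 3932 L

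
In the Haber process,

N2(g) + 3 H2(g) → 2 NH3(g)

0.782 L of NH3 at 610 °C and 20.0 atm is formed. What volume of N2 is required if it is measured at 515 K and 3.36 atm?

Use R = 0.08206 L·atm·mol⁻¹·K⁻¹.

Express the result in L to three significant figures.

1.36 L

n(NH3) = PV/RT = (20.0 × 0.782) / (0.08206 × 883.15) = 0.2158 mol
n(N2) = (1/2) × 0.2158 = 0.1079 mol
V = nRT/P = 0.1079 × 0.08206 × 515 / 3.36 = 1.357 L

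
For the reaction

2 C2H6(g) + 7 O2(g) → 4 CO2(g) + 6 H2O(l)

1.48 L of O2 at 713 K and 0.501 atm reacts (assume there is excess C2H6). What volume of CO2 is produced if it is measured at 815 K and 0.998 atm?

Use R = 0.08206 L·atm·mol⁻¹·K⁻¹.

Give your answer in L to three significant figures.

n(O2) = PV/RT = (0.501 × 1.48) / (0.08206 × 713) = 0.01267 mol
n(CO2) = (4/7) × 0.01267 = 0.007240 mol
V = nRT/P = 0.007240 × 0.08206 × 815 / 0.998 = 0.4852 L

0.485 L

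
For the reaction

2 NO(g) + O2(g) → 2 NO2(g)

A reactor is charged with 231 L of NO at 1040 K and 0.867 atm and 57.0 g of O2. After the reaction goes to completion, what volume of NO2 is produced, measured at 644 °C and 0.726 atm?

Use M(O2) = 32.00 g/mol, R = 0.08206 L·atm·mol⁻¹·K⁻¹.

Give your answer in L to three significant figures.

243 L

n(NO) = PV/RT = (0.867 × 231) / (0.08206 × 1040) = 2.347 mol
n(O2) = 57.0 / 32.00 = 1.781 mol
For 2.347 mol NO, stoichiometry requires (1/2) × 2.347 = 1.173 mol O2; 1.781 mol is available, so NO is limiting.
n(NO2) = (2/2) × 2.347 = 2.347 mol
V(NO2) = nRT/P = 2.347 × 0.08206 × 917.15 / 0.726 = 243.3 L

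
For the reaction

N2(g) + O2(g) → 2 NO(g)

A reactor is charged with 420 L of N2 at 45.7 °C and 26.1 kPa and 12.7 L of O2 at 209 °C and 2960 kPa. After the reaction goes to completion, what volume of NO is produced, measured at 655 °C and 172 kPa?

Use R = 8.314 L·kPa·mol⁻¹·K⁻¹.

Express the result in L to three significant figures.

371 L

n(N2) = PV/RT = (26.1 × 420) / (8.314 × 318.85) = 4.135 mol
n(O2) = PV/RT = (2960 × 12.7) / (8.314 × 482.15) = 9.378 mol
For 4.135 mol N2, stoichiometry requires (1/1) × 4.135 = 4.135 mol O2; 9.378 mol is available, so N2 is limiting.
n(NO) = (2/1) × 4.135 = 8.270 mol
V(NO) = nRT/P = 8.270 × 8.314 × 928.15 / 172 = 371.0 L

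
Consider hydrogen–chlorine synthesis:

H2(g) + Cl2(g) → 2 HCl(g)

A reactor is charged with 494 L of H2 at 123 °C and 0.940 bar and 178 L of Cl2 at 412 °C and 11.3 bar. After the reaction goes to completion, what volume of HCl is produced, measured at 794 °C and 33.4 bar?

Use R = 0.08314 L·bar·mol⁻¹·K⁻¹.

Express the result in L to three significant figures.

n(H2) = PV/RT = (0.940 × 494) / (0.08314 × 396.15) = 14.10 mol
n(Cl2) = PV/RT = (11.3 × 178) / (0.08314 × 685.15) = 35.31 mol
For 14.10 mol H2, stoichiometry requires (1/1) × 14.10 = 14.10 mol Cl2; 35.31 mol is available, so H2 is limiting.
n(HCl) = (2/1) × 14.10 = 28.20 mol
V(HCl) = nRT/P = 28.20 × 0.08314 × 1067.15 / 33.4 = 74.91 L

74.9 L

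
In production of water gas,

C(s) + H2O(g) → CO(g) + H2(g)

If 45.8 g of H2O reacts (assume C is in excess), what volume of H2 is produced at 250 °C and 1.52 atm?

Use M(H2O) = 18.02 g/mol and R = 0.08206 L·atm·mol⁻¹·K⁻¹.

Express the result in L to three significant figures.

n(H2O) = 45.80 / 18.02 = 2.542 mol
n(H2) = (1/1) × 2.542 = 2.542 mol
V = nRT/P = 2.542 × 0.08206 × 523.15 / 1.52 = 71.79 L

71.8 L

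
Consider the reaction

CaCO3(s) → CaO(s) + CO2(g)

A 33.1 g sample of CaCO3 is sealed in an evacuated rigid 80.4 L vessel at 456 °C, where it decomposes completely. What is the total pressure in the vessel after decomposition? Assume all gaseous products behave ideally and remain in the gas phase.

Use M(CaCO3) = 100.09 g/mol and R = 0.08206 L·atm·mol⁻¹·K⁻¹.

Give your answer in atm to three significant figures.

n(CaCO3) = 33.1 / 100.09 = 0.3307 mol
n(gas produced) = (1/1) × 0.3307 = 0.3307 mol
P = nRT/V = 0.3307 × 0.08206 × 729.15 / 80.4 = 0.2461 atm

0.246 atm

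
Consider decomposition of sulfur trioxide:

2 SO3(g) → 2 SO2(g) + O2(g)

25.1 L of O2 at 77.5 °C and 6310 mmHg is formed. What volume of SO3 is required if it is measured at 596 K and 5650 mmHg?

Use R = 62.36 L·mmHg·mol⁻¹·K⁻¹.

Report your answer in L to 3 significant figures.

95.3 L

n(O2) = PV/RT = (6310 × 25.1) / (62.36 × 350.65) = 7.243 mol
n(SO3) = (2/1) × 7.243 = 14.49 mol
V = nRT/P = 14.49 × 62.36 × 596 / 5650 = 95.32 L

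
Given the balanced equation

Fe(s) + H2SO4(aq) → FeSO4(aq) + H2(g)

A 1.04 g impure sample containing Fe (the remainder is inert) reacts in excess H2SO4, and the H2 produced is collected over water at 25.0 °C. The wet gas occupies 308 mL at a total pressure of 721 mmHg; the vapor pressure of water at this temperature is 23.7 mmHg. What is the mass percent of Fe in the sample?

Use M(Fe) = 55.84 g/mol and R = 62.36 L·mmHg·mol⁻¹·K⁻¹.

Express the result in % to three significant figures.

62.0 %

P(H2) = 721 − 23.7 = 697.3 mmHg
n(H2) = PV/RT = (697.3 × 0.3080) / (62.36 × 298.15) = 0.01155 mol
n(Fe) = (1/1) × 0.01155 = 0.01155 mol
m(Fe) = 0.01155 × 55.84 = 0.6450 g
%Fe = 0.6450 / 1.04 × 100 = 62.02%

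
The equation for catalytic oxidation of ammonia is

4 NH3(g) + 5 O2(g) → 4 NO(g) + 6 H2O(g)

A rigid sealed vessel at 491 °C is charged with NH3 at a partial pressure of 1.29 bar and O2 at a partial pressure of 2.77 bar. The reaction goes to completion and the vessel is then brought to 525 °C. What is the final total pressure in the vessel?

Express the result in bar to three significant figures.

4.58 bar

At constant V, partial pressures at 491 °C are proportional to moles, so apply stoichiometry directly to pressures.
P(O2) required for 1.29 bar of NH3 = (5/4) × 1.29 = 1.613 bar; available 2.77 bar, so NH3 is limiting.
P(O2) remaining = 2.77 − (5/4) × 1.29 = 1.157 bar
P(gaseous products) = (4+6)/4 × 1.29 = 3.225 bar
P_total at 491 °C = 1.157 + 3.225 = 4.382 bar
Scaling to 525 °C: P = 4.382 × 798.15/764.15 = 4.577 bar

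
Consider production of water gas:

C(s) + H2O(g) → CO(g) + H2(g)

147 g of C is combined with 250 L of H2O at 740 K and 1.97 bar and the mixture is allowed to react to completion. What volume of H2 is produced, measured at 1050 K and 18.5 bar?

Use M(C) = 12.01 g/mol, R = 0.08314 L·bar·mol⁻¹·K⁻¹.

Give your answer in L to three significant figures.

37.8 L

n(C) = 147 / 12.01 = 12.24 mol
n(H2O) = PV/RT = (1.97 × 250) / (0.08314 × 740) = 8.005 mol
For 12.24 mol C, stoichiometry requires (1/1) × 12.24 = 12.24 mol H2O; 8.005 mol is available, so H2O is limiting.
n(H2) = (1/1) × 8.005 = 8.005 mol
V(H2) = nRT/P = 8.005 × 0.08314 × 1050 / 18.5 = 37.77 L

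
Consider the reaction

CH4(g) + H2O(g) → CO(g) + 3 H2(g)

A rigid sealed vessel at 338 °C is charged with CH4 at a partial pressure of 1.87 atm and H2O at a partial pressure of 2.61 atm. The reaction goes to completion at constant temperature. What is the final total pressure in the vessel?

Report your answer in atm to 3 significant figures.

Because the vessel is rigid and T is held at 338 °C, work the stoichiometry in partial pressures (P_i = n_iRT/V).
P(H2O) required for 1.87 atm of CH4 = (1/1) × 1.87 = 1.870 atm; available 2.61 atm, so CH4 is limiting.
P(H2O) remaining = 2.61 − (1/1) × 1.87 = 0.7400 atm
P(gaseous products) = (1+3)/1 × 1.87 = 7.480 atm
P_total at 338 °C = 0.7400 + 7.480 = 8.220 atm

8.22 atm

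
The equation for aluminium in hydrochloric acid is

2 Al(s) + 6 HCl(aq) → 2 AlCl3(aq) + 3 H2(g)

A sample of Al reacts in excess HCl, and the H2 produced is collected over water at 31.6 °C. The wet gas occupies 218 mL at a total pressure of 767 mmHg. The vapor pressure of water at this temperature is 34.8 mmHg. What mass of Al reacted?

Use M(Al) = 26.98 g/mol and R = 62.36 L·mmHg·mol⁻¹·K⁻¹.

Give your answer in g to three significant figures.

P(H2) = 767 − 34.8 = 732.2 mmHg
n(H2) = PV/RT = (732.2 × 0.2180) / (62.36 × 304.75) = 0.008399 mol
n(Al) = (2/3) × 0.008399 = 0.005599 mol
m(Al) = 0.005599 × 26.98 = 0.1511 g

0.151 g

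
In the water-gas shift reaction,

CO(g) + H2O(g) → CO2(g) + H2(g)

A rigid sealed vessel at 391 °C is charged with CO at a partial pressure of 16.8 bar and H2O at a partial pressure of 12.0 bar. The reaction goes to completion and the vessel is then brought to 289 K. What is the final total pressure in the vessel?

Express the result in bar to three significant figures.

12.5 bar

With V and T fixed, P_i ∝ n_i, so the mole ratios apply directly to partial pressures at 391 °C.
P(H2O) required for 16.8 bar of CO = (1/1) × 16.8 = 16.80 bar; available 12.0 bar, so H2O is limiting.
P(CO) remaining = 16.8 − (1/1) × 12.0 = 4.800 bar
P(gaseous products) = (1+1)/1 × 12.0 = 24.00 bar
P_total at 391 °C = 4.800 + 24.00 = 28.80 bar
Scaling to 289 K: P = 28.80 × 289/664.15 = 12.53 bar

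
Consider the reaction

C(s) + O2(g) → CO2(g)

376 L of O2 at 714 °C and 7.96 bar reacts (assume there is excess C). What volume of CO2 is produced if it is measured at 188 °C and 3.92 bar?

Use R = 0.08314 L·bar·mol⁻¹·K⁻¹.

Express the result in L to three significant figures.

357 L

n(O2) = PV/RT = (7.96 × 376) / (0.08314 × 987.15) = 36.47 mol
n(CO2) = (1/1) × 36.47 = 36.47 mol
V = nRT/P = 36.47 × 0.08314 × 461.15 / 3.92 = 356.7 L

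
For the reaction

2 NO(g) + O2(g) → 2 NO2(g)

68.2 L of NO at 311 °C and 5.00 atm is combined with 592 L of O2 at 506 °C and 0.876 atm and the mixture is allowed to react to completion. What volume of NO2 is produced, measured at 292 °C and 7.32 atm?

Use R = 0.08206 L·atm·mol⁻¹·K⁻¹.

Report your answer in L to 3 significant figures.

45.1 L

n(NO) = PV/RT = (5.00 × 68.2) / (0.08206 × 584.15) = 7.114 mol
n(O2) = PV/RT = (0.876 × 592) / (0.08206 × 779.15) = 8.111 mol
For 7.114 mol NO, stoichiometry requires (1/2) × 7.114 = 3.557 mol O2; 8.111 mol is available, so NO is limiting.
n(NO2) = (2/2) × 7.114 = 7.114 mol
V(NO2) = nRT/P = 7.114 × 0.08206 × 565.15 / 7.32 = 45.07 L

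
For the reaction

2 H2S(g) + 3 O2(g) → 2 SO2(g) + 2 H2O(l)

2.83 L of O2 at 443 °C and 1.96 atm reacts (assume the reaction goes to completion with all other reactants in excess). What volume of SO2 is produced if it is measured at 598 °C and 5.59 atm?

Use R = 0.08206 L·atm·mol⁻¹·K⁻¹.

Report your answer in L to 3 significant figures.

0.805 L

n(O2) = PV/RT = (1.96 × 2.83) / (0.08206 × 716.15) = 0.09439 mol
n(SO2) = (2/3) × 0.09439 = 0.06293 mol
V = nRT/P = 0.06293 × 0.08206 × 871.15 / 5.59 = 0.8048 L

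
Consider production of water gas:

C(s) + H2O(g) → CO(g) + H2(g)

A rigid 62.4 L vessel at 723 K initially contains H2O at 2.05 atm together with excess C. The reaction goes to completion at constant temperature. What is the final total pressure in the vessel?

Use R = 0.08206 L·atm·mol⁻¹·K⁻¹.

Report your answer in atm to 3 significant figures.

At constant T and V, P ∝ n(gas): 1 mol gas → 2 mol gas.
P_final = (2/1) × 2.05 = 4.100 atm

4.10 atm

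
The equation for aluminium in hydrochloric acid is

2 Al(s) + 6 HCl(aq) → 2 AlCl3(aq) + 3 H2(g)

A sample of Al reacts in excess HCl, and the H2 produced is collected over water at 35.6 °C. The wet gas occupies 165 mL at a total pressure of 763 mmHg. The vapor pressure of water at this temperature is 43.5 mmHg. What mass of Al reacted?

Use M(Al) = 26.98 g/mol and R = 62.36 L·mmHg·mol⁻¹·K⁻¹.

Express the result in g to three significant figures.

0.111 g

P(H2) = 763 − 43.5 = 719.5 mmHg
n(H2) = PV/RT = (719.5 × 0.1650) / (62.36 × 308.75) = 0.006166 mol
n(Al) = (2/3) × 0.006166 = 0.004111 mol
m(Al) = 0.004111 × 26.98 = 0.1109 g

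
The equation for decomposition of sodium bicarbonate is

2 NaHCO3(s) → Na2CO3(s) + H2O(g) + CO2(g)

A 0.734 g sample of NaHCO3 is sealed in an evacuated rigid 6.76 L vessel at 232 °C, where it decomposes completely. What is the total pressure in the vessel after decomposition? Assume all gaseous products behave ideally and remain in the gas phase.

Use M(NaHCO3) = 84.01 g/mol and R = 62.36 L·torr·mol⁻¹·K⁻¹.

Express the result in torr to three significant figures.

n(NaHCO3) = 0.734 / 84.01 = 0.008737 mol
n(gas produced) = (2/2) × 0.008737 = 0.008737 mol
P = nRT/V = 0.008737 × 62.36 × 505.15 / 6.76 = 40.71 torr

40.7 torr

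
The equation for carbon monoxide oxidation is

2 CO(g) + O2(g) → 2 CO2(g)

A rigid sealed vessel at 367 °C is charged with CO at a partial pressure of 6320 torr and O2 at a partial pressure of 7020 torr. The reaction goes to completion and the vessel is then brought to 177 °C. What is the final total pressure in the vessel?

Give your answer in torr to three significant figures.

With V and T fixed, P_i ∝ n_i, so the mole ratios apply directly to partial pressures at 367 °C.
P(O2) required for 6320 torr of CO = (1/2) × 6320 = 3160 torr; available 7020 torr, so CO is limiting.
P(O2) remaining = 7020 − (1/2) × 6320 = 3860 torr
P(gaseous products) = (2)/2 × 6320 = 6320 torr
P_total at 367 °C = 3860 + 6320 = 10180 torr
Scaling to 177 °C: P = 10180 × 450.15/640.15 = 7159 torr

7160 torr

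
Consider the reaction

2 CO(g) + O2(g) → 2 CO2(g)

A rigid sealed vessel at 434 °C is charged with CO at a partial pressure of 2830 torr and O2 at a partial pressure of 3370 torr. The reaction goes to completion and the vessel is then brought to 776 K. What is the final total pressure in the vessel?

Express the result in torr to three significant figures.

5250 torr

Because the vessel is rigid and T is held at 434 °C, work the stoichiometry in partial pressures (P_i = n_iRT/V).
P(O2) required for 2830 torr of CO = (1/2) × 2830 = 1415 torr; available 3370 torr, so CO is limiting.
P(O2) remaining = 3370 − (1/2) × 2830 = 1955 torr
P(gaseous products) = (2)/2 × 2830 = 2830 torr
P_total at 434 °C = 1955 + 2830 = 4785 torr
Scaling to 776 K: P = 4785 × 776/707.15 = 5251 torr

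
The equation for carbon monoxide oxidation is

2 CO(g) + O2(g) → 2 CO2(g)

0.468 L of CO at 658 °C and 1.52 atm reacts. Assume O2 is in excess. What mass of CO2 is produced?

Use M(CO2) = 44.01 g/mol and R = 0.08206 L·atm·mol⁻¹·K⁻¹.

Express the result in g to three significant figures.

0.410 g

n(CO) = PV/RT = (1.52 × 0.468) / (0.08206 × 931.15) = 0.009310 mol
n(CO2) = (2/2) × 0.009310 = 0.009310 mol
m(CO2) = 0.009310 × 44.01 = 0.4097 g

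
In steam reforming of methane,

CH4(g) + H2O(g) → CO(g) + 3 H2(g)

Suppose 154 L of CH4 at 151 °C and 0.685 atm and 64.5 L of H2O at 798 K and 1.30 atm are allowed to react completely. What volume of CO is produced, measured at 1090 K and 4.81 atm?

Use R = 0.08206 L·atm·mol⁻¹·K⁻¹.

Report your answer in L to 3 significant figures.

23.8 L

n(CH4) = PV/RT = (0.685 × 154) / (0.08206 × 424.15) = 3.031 mol
n(H2O) = PV/RT = (1.30 × 64.5) / (0.08206 × 798) = 1.280 mol
For 3.031 mol CH4, stoichiometry requires (1/1) × 3.031 = 3.031 mol H2O; 1.280 mol is available, so H2O is limiting.
n(CO) = (1/1) × 1.280 = 1.280 mol
V(CO) = nRT/P = 1.280 × 0.08206 × 1090 / 4.81 = 23.80 L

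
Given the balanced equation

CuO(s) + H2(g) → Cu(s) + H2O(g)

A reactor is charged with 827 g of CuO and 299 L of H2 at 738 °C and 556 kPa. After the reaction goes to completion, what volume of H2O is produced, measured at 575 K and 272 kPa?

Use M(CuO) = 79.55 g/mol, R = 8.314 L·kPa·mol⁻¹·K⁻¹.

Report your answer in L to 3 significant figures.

n(CuO) = 827 / 79.55 = 10.40 mol
n(H2) = PV/RT = (556 × 299) / (8.314 × 1011.15) = 19.78 mol
For 10.40 mol CuO, stoichiometry requires (1/1) × 10.40 = 10.40 mol H2; 19.78 mol is available, so CuO is limiting.
n(H2O) = (1/1) × 10.40 = 10.40 mol
V(H2O) = nRT/P = 10.40 × 8.314 × 575 / 272 = 182.8 L

183 L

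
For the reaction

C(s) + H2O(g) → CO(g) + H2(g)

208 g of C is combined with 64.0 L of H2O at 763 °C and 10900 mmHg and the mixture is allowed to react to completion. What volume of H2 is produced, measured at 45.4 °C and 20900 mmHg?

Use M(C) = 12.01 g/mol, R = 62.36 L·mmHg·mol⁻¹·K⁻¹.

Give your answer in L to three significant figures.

10.3 L

n(C) = 208 / 12.01 = 17.32 mol
n(H2O) = PV/RT = (10900 × 64.0) / (62.36 × 1036.15) = 10.80 mol
For 17.32 mol C, stoichiometry requires (1/1) × 17.32 = 17.32 mol H2O; 10.80 mol is available, so H2O is limiting.
n(H2) = (1/1) × 10.80 = 10.80 mol
V(H2) = nRT/P = 10.80 × 62.36 × 318.55 / 20900 = 10.27 L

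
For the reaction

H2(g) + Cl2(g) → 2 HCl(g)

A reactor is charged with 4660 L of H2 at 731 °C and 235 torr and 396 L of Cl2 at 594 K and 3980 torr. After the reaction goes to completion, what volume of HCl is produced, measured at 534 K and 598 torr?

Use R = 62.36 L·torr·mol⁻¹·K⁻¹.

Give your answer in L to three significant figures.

n(H2) = PV/RT = (235 × 4660) / (62.36 × 1004.15) = 17.49 mol
n(Cl2) = PV/RT = (3980 × 396) / (62.36 × 594) = 42.55 mol
For 17.49 mol H2, stoichiometry requires (1/1) × 17.49 = 17.49 mol Cl2; 42.55 mol is available, so H2 is limiting.
n(HCl) = (2/1) × 17.49 = 34.98 mol
V(HCl) = nRT/P = 34.98 × 62.36 × 534 / 598 = 1948 L

1950 L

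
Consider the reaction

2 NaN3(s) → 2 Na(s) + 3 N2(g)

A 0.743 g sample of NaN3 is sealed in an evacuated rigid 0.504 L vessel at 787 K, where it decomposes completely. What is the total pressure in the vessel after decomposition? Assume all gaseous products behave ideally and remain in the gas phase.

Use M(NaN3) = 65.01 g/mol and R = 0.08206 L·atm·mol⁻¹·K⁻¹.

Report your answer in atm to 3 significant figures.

n(NaN3) = 0.743 / 65.01 = 0.01143 mol
n(gas produced) = (3/2) × 0.01143 = 0.01715 mol
P = nRT/V = 0.01715 × 0.08206 × 787 / 0.504 = 2.198 atm

2.20 atm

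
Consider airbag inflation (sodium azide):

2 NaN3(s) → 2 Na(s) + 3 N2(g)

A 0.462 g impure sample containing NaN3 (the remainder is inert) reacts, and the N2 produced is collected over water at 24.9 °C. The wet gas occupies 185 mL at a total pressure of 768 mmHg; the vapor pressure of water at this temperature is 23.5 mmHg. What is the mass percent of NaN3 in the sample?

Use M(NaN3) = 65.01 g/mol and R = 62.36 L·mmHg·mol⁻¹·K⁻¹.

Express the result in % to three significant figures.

69.5 %

P(N2) = 768 − 23.5 = 744.5 mmHg
n(N2) = PV/RT = (744.5 × 0.1850) / (62.36 × 298.05) = 0.007410 mol
n(NaN3) = (2/3) × 0.007410 = 0.004940 mol
m(NaN3) = 0.004940 × 65.01 = 0.3211 g
%NaN3 = 0.3211 / 0.462 × 100 = 69.50%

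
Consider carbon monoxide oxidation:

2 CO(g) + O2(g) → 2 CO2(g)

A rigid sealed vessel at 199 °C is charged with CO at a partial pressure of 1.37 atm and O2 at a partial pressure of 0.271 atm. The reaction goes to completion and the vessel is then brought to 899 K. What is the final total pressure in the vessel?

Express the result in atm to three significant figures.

2.61 atm

At constant V, partial pressures at 199 °C are proportional to moles, so apply stoichiometry directly to pressures.
P(O2) required for 1.37 atm of CO = (1/2) × 1.37 = 0.6850 atm; available 0.271 atm, so O2 is limiting.
P(CO) remaining = 1.37 − (2/1) × 0.271 = 0.8280 atm
P(gaseous products) = (2)/1 × 0.271 = 0.5420 atm
P_total at 199 °C = 0.8280 + 0.5420 = 1.370 atm
Scaling to 899 K: P = 1.370 × 899/472.15 = 2.609 atm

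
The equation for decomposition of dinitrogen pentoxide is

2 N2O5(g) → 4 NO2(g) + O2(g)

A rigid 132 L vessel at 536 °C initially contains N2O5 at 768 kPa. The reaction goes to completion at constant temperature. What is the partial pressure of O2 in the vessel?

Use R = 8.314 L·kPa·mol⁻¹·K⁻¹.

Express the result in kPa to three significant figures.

n(N2O5)₀ = PV/RT = (768 × 132) / (8.314 × 809.15) = 15.07 mol
n(O2) = (1/2) × 15.07 = 7.535 mol
P(O2) = nRT/V = 7.535 × 8.314 × 809.15 / 132 = 384.0 kPa

384 kPa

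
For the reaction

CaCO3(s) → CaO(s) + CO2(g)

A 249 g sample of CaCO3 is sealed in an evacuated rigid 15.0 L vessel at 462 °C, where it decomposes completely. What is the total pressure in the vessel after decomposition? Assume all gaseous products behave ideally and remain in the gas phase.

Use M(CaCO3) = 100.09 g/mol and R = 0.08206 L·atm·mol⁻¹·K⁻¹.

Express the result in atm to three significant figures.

n(CaCO3) = 249 / 100.09 = 2.488 mol
n(gas produced) = (1/1) × 2.488 = 2.488 mol
P = nRT/V = 2.488 × 0.08206 × 735.15 / 15.0 = 10.01 atm

10.0 atm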